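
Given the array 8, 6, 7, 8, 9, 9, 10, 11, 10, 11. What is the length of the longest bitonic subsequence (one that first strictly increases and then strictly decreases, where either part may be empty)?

7

inc[i] = longest strictly increasing subsequence ending at i; dec[i] = longest strictly decreasing subsequence starting at i:
i:      1  2  3  4  5  6  7  8  9 10
a[i]:   8  6  7  8  9  9 10 11 10 11
inc:    1  1  2  3  4  4  5  6  5  6
dec:    2  1  1  1  1  1  1  2  1  1
Best peak at i=8 (value 11): inc=6, dec=2, length 6+2−1 = 7.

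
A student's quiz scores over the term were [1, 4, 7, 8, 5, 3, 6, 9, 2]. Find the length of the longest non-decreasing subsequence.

5

Track the smallest tail for each achievable length (allowing ties):
1 → extends → [1]
4 → extends → [1, 4]
7 → extends → [1, 4, 7]
8 → extends → [1, 4, 7, 8]
5 → replaces 7 → [1, 4, 5, 8]
3 → replaces 4 → [1, 3, 5, 8]
6 → replaces 8 → [1, 3, 5, 6]
9 → extends → [1, 3, 5, 6, 9]
2 → replaces 3 → [1, 2, 5, 6, 9]
Five tails, so the longest non-decreasing subsequence has length 5 (e.g. 1, 4, 7, 8, 9).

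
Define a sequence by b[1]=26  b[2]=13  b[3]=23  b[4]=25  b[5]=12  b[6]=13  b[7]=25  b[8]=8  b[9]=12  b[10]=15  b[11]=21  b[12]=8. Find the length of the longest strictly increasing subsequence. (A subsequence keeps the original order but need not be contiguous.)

Track the smallest tail for each achievable length (strict):
26 → extends → [26]
13 → replaces 26 → [13]
23 → extends → [13, 23]
25 → extends → [13, 23, 25]
12 → replaces 13 → [12, 23, 25]
13 → replaces 23 → [12, 13, 25]
25 → already a tail → [12, 13, 25]
8 → replaces 12 → [8, 13, 25]
12 → replaces 13 → [8, 12, 25]
15 → replaces 25 → [8, 12, 15]
21 → extends → [8, 12, 15, 21]
8 → already a tail → [8, 12, 15, 21]
Four tails, so the longest strictly increasing subsequence has length 4 (e.g. 12, 13, 15, 21).

4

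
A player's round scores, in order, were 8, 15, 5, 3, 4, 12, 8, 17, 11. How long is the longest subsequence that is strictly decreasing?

Let dp[i] be the longest strictly decreasing subsequence ending at i:
i:      1  2  3  4  5  6  7  8  9
a[i]:   8 15  5  3  4 12  8 17 11
dp:     1  1  2  3  3  2  3  1  3
Maximum is 3.

3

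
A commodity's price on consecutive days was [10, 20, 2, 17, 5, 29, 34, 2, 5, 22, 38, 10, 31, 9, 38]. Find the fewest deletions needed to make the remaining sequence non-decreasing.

9

Fewest deletions = n − (longest non-decreasing subsequence).
i:      1  2  3  4  5  6  7  8  9 10 11 12 13 14 15
a[i]:  10 20  2 17  5 29 34  2  5 22 38 10 31  9 38
dp:     1  2  1  2  2  3  4  2  3  4  5  4  5  4  6
max dp = 6, so deletions = 15 − 6 = 9.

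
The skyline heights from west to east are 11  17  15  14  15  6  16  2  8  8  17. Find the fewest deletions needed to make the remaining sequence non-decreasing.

6

Fewest deletions = n − (longest non-decreasing subsequence).
i:      1  2  3  4  5  6  7  8  9 10 11
a[i]:  11 17 15 14 15  6 16  2  8  8 17
dp:     1  2  2  2  3  1  4  1  2  3  5
max dp = 5, so deletions = 11 − 5 = 6.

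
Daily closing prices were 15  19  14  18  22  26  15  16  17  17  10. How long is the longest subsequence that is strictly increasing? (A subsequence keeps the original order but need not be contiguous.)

4

Track the smallest tail for each achievable length (strict):
15 → extends → [15]
19 → extends → [15, 19]
14 → replaces 15 → [14, 19]
18 → replaces 19 → [14, 18]
22 → extends → [14, 18, 22]
26 → extends → [14, 18, 22, 26]
15 → replaces 18 → [14, 15, 22, 26]
16 → replaces 22 → [14, 15, 16, 26]
17 → replaces 26 → [14, 15, 16, 17]
17 → already a tail → [14, 15, 16, 17]
10 → replaces 14 → [10, 15, 16, 17]
Four tails, so the longest strictly increasing subsequence has length 4 (e.g. 15, 19, 22, 26).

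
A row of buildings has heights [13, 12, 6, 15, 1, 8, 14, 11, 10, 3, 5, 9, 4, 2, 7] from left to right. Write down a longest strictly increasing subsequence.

1, 3, 5, 9

Patience tails give the LIS length; then backtrack through the dp parents:
13 → extends → [13]
12 → replaces 13 → [12]
6 → replaces 12 → [6]
15 → extends → [6, 15]
1 → replaces 6 → [1, 15]
8 → replaces 15 → [1, 8]
14 → extends → [1, 8, 14]
11 → replaces 14 → [1, 8, 11]
10 → replaces 11 → [1, 8, 10]
3 → replaces 8 → [1, 3, 10]
5 → replaces 10 → [1, 3, 5]
9 → extends → [1, 3, 5, 9]
4 → replaces 5 → [1, 3, 4, 9]
2 → replaces 3 → [1, 2, 4, 9]
7 → replaces 9 → [1, 2, 4, 7]
Length 4; one witness is 1, 3, 5, 9.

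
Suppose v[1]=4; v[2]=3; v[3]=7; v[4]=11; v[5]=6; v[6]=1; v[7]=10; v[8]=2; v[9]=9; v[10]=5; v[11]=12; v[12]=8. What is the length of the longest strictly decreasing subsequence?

4

Negate each value so 'decreasing' becomes 'increasing', then run patience tails on the negated sequence:
-4 → extends → [-4]
-3 → extends → [-4, -3]
-7 → replaces -4 → [-7, -3]
-11 → replaces -7 → [-11, -3]
-6 → replaces -3 → [-11, -6]
-1 → extends → [-11, -6, -1]
-10 → replaces -6 → [-11, -10, -1]
-2 → replaces -1 → [-11, -10, -2]
-9 → replaces -2 → [-11, -10, -9]
-5 → extends → [-11, -10, -9, -5]
-12 → replaces -11 → [-12, -10, -9, -5]
-8 → replaces -5 → [-12, -10, -9, -8]
Four tails, so the longest strictly decreasing subsequence of the original has length 4.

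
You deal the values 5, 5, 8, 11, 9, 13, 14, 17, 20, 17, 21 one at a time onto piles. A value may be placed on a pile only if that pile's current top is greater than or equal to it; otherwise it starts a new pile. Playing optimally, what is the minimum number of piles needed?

8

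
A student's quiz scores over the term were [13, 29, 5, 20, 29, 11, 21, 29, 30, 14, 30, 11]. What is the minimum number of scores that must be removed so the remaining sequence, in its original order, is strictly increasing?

7

Fewest deletions = n − (longest strictly increasing subsequence).
i:      1  2  3  4  5  6  7  8  9 10 11 12
a[i]:  13 29  5 20 29 11 21 29 30 14 30 11
dp:     1  2  1  2  3  2  3  4  5  3  5  2
max dp = 5, so deletions = 12 − 5 = 7.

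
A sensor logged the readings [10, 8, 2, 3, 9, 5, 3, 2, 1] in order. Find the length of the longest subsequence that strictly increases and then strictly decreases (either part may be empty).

inc[i] = longest strictly increasing subsequence ending at i; dec[i] = longest strictly decreasing subsequence starting at i:
i:      1  2  3  4  5  6  7  8  9
a[i]:  10  8  2  3  9  5  3  2  1
inc:    1  1  1  2  3  3  2  1  1
dec:    6  5  2  3  5  4  3  2  1
Best peak at i=5 (value 9): inc=3, dec=5, length 3+5−1 = 7.

7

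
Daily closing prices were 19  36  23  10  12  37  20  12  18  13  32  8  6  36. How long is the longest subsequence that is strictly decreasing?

7

Let dp[i] be the longest strictly decreasing subsequence ending at i:
i:      1  2  3  4  5  6  7  8  9 10 11 12 13 14
a[i]:  19 36 23 10 12 37 20 12 18 13 32  8  6 36
dp:     1  1  2  3  3  1  3  4  4  5  2  6  7  2
Maximum is 7.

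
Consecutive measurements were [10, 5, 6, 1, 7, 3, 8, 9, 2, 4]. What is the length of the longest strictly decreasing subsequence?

4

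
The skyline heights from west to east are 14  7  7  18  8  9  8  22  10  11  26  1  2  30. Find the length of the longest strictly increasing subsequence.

7

Track the smallest tail for each achievable length (strict):
14 → extends → [14]
7 → replaces 14 → [7]
7 → already a tail → [7]
18 → extends → [7, 18]
8 → replaces 18 → [7, 8]
9 → extends → [7, 8, 9]
8 → already a tail → [7, 8, 9]
22 → extends → [7, 8, 9, 22]
10 → replaces 22 → [7, 8, 9, 10]
11 → extends → [7, 8, 9, 10, 11]
26 → extends → [7, 8, 9, 10, 11, 26]
1 → replaces 7 → [1, 8, 9, 10, 11, 26]
2 → replaces 8 → [1, 2, 9, 10, 11, 26]
30 → extends → [1, 2, 9, 10, 11, 26, 30]
Seven tails, so the longest strictly increasing subsequence has length 7 (e.g. 7, 8, 9, 10, 11, 26, 30).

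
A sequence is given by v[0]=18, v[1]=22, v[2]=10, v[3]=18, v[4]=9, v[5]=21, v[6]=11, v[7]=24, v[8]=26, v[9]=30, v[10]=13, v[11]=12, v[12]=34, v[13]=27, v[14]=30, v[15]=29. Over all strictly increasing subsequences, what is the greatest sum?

163

Let S[i] be the best sum of a strictly increasing subsequence ending at i:
i:       0   1   2   3   4   5   6   7   8   9  10  11  12  13  14  15
v[i]:   18  22  10  18   9  21  11  24  26  30  13  12  34  27  30  29
S:      18  40  10  28   9  49  21  73  99 129  34  33 163 126 156 155
Maximum is 163 (e.g. 10 + 18 + 21 + 24 + 26 + 30 + 34).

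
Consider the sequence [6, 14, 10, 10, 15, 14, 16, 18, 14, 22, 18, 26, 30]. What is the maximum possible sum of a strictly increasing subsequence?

147

Let S[i] be the best sum of a strictly increasing subsequence ending at i:
i:       1   2   3   4   5   6   7   8   9  10  11  12  13
a[i]:    6  14  10  10  15  14  16  18  14  22  18  26  30
S:       6  20  16  16  35  30  51  69  30  91  69 117 147
Maximum is 147 (e.g. 6 + 14 + 15 + 16 + 18 + 22 + 26 + 30).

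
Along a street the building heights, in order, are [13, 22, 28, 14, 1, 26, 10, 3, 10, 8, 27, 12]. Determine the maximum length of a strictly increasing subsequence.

4

Let dp[i] be the length of the longest such subsequence ending at index i:
i:      1  2  3  4  5  6  7  8  9 10 11 12
a[i]:  13 22 28 14  1 26 10  3 10  8 27 12
dp:     1  2  3  2  1  3  2  2  3  3  4  4
Maximum dp value is 4.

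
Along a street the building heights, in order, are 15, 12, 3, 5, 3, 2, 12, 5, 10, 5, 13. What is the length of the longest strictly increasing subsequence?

4

Track the smallest tail for each achievable length (strict):
15 → extends → [15]
12 → replaces 15 → [12]
3 → replaces 12 → [3]
5 → extends → [3, 5]
3 → already a tail → [3, 5]
2 → replaces 3 → [2, 5]
12 → extends → [2, 5, 12]
5 → already a tail → [2, 5, 12]
10 → replaces 12 → [2, 5, 10]
5 → already a tail → [2, 5, 10]
13 → extends → [2, 5, 10, 13]
Four tails, so the longest strictly increasing subsequence has length 4 (e.g. 3, 5, 12, 13).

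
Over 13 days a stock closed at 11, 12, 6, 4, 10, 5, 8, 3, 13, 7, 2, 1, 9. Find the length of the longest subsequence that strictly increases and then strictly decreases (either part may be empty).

inc[i] = longest strictly increasing subsequence ending at i; dec[i] = longest strictly decreasing subsequence starting at i:
i:      1  2  3  4  5  6  7  8  9 10 11 12 13
a[i]:  11 12  6  4 10  5  8  3 13  7  2  1  9
inc:    1  2  1  1  2  2  3  1  4  3  1  1  4
dec:    6  6  5  4  5  4  4  3  4  3  2  1  1
Best peak at i=2 (value 12): inc=2, dec=6, length 2+6−1 = 7.

7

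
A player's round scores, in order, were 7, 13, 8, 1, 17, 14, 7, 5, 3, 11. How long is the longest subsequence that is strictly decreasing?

Negate each value so 'decreasing' becomes 'increasing', then run patience tails on the negated sequence:
-7 → extends → [-7]
-13 → replaces -7 → [-13]
-8 → extends → [-13, -8]
-1 → extends → [-13, -8, -1]
-17 → replaces -13 → [-17, -8, -1]
-14 → replaces -8 → [-17, -14, -1]
-7 → replaces -1 → [-17, -14, -7]
-5 → extends → [-17, -14, -7, -5]
-3 → extends → [-17, -14, -7, -5, -3]
-11 → replaces -7 → [-17, -14, -11, -5, -3]
Five tails, so the longest strictly decreasing subsequence of the original has length 5.

5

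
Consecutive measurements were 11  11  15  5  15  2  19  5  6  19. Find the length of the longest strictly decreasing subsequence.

Let dp[i] be the longest strictly decreasing subsequence ending at i:
i:      1  2  3  4  5  6  7  8  9 10
a[i]:  11 11 15  5 15  2 19  5  6 19
dp:     1  1  1  2  1  3  1  2  2  1
Maximum is 3.

3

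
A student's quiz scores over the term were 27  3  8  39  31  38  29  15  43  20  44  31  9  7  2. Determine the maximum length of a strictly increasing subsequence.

Track the smallest tail for each achievable length (strict):
27 → extends → [27]
3 → replaces 27 → [3]
8 → extends → [3, 8]
39 → extends → [3, 8, 39]
31 → replaces 39 → [3, 8, 31]
38 → extends → [3, 8, 31, 38]
29 → replaces 31 → [3, 8, 29, 38]
15 → replaces 29 → [3, 8, 15, 38]
43 → extends → [3, 8, 15, 38, 43]
20 → replaces 38 → [3, 8, 15, 20, 43]
44 → extends → [3, 8, 15, 20, 43, 44]
31 → replaces 43 → [3, 8, 15, 20, 31, 44]
9 → replaces 15 → [3, 8, 9, 20, 31, 44]
7 → replaces 8 → [3, 7, 9, 20, 31, 44]
2 → replaces 3 → [2, 7, 9, 20, 31, 44]
Six tails, so the longest strictly increasing subsequence has length 6 (e.g. 3, 8, 31, 38, 43, 44).

6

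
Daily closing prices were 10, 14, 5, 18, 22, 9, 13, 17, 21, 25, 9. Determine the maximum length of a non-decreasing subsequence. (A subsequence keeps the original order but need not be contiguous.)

6

Track the smallest tail for each achievable length (allowing ties):
10 → extends → [10]
14 → extends → [10, 14]
5 → replaces 10 → [5, 14]
18 → extends → [5, 14, 18]
22 → extends → [5, 14, 18, 22]
9 → replaces 14 → [5, 9, 18, 22]
13 → replaces 18 → [5, 9, 13, 22]
17 → replaces 22 → [5, 9, 13, 17]
21 → extends → [5, 9, 13, 17, 21]
25 → extends → [5, 9, 13, 17, 21, 25]
9 → replaces 13 → [5, 9, 9, 17, 21, 25]
Six tails, so the longest non-decreasing subsequence has length 6 (e.g. 5, 9, 13, 17, 21, 25).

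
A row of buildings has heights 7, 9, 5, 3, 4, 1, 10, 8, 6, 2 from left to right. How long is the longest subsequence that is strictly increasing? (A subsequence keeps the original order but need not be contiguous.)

Track the smallest tail for each achievable length (strict):
7 → extends → [7]
9 → extends → [7, 9]
5 → replaces 7 → [5, 9]
3 → replaces 5 → [3, 9]
4 → replaces 9 → [3, 4]
1 → replaces 3 → [1, 4]
10 → extends → [1, 4, 10]
8 → replaces 10 → [1, 4, 8]
6 → replaces 8 → [1, 4, 6]
2 → replaces 4 → [1, 2, 6]
Three tails, so the longest strictly increasing subsequence has length 3 (e.g. 7, 9, 10).

3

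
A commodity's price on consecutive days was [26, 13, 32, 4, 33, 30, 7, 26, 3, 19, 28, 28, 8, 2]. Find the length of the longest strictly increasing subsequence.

Track the smallest tail for each achievable length (strict):
26 → extends → [26]
13 → replaces 26 → [13]
32 → extends → [13, 32]
4 → replaces 13 → [4, 32]
33 → extends → [4, 32, 33]
30 → replaces 32 → [4, 30, 33]
7 → replaces 30 → [4, 7, 33]
26 → replaces 33 → [4, 7, 26]
3 → replaces 4 → [3, 7, 26]
19 → replaces 26 → [3, 7, 19]
28 → extends → [3, 7, 19, 28]
28 → already a tail → [3, 7, 19, 28]
8 → replaces 19 → [3, 7, 8, 28]
2 → replaces 3 → [2, 7, 8, 28]
Four tails, so the longest strictly increasing subsequence has length 4 (e.g. 4, 7, 26, 28).

4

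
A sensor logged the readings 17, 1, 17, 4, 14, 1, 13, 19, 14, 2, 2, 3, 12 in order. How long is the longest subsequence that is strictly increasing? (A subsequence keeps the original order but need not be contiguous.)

4

Track the smallest tail for each achievable length (strict):
17 → extends → [17]
1 → replaces 17 → [1]
17 → extends → [1, 17]
4 → replaces 17 → [1, 4]
14 → extends → [1, 4, 14]
1 → already a tail → [1, 4, 14]
13 → replaces 14 → [1, 4, 13]
19 → extends → [1, 4, 13, 19]
14 → replaces 19 → [1, 4, 13, 14]
2 → replaces 4 → [1, 2, 13, 14]
2 → already a tail → [1, 2, 13, 14]
3 → replaces 13 → [1, 2, 3, 14]
12 → replaces 14 → [1, 2, 3, 12]
Four tails, so the longest strictly increasing subsequence has length 4 (e.g. 1, 4, 14, 19).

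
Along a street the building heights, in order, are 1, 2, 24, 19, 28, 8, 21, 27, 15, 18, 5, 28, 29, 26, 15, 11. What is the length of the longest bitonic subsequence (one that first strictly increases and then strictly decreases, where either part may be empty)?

10

inc[i] = longest strictly increasing subsequence ending at i; dec[i] = longest strictly decreasing subsequence starting at i:
i:      1  2  3  4  5  6  7  8  9 10 11 12 13 14 15 16
a[i]:   1  2 24 19 28  8 21 27 15 18  5 28 29 26 15 11
inc:    1  2  3  3  4  3  4  5  4  5  3  6  7  6  4  4
dec:    1  1  5  4  5  2  4  4  2  3  1  4  4  3  2  1
Best peak at i=13 (value 29): inc=7, dec=4, length 7+4−1 = 10.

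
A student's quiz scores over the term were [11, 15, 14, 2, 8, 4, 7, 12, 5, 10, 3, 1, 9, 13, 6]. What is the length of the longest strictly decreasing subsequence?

7

Let dp[i] be the longest strictly decreasing subsequence ending at i:
i:      1  2  3  4  5  6  7  8  9 10 11 12 13 14 15
a[i]:  11 15 14  2  8  4  7 12  5 10  3  1  9 13  6
dp:     1  1  2  3  3  4  4  3  5  4  6  7  5  3  6
Maximum is 7.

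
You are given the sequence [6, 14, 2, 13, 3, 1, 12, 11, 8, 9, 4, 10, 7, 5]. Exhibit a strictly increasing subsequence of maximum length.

2, 3, 8, 9, 10

Patience tails give the LIS length; then backtrack through the dp parents:
6 → extends → [6]
14 → extends → [6, 14]
2 → replaces 6 → [2, 14]
13 → replaces 14 → [2, 13]
3 → replaces 13 → [2, 3]
1 → replaces 2 → [1, 3]
12 → extends → [1, 3, 12]
11 → replaces 12 → [1, 3, 11]
8 → replaces 11 → [1, 3, 8]
9 → extends → [1, 3, 8, 9]
4 → replaces 8 → [1, 3, 4, 9]
10 → extends → [1, 3, 4, 9, 10]
7 → replaces 9 → [1, 3, 4, 7, 10]
5 → replaces 7 → [1, 3, 4, 5, 10]
Length 5; one witness is 2, 3, 8, 9, 10.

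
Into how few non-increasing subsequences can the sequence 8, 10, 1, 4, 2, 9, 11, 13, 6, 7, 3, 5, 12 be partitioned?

5

Place each on the leftmost legal pile:
8 → new pile 1 (tops now [8])
10 → new pile 2 (tops now [8, 10])
1 → pile 1 (tops now [1, 10])
4 → pile 2 (tops now [1, 4])
2 → pile 2 (tops now [1, 2])
9 → new pile 3 (tops now [1, 2, 9])
11 → new pile 4 (tops now [1, 2, 9, 11])
13 → new pile 5 (tops now [1, 2, 9, 11, 13])
6 → pile 3 (tops now [1, 2, 6, 11, 13])
7 → pile 4 (tops now [1, 2, 6, 7, 13])
3 → pile 3 (tops now [1, 2, 3, 7, 13])
5 → pile 4 (tops now [1, 2, 3, 5, 13])
12 → pile 5 (tops now [1, 2, 3, 5, 12])
Five piles.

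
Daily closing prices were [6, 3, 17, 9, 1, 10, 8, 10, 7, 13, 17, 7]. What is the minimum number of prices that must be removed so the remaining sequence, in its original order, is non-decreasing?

6

Fewest deletions = n − (longest non-decreasing subsequence).
Patience tails:
6 → extends → [6]
3 → replaces 6 → [3]
17 → extends → [3, 17]
9 → replaces 17 → [3, 9]
1 → replaces 3 → [1, 9]
10 → extends → [1, 9, 10]
8 → replaces 9 → [1, 8, 10]
10 → extends → [1, 8, 10, 10]
7 → replaces 8 → [1, 7, 10, 10]
13 → extends → [1, 7, 10, 10, 13]
17 → extends → [1, 7, 10, 10, 13, 17]
7 → replaces 10 → [1, 7, 7, 10, 13, 17]
Longest non-decreasing subsequence has length 6, so deletions = 12 − 6 = 6.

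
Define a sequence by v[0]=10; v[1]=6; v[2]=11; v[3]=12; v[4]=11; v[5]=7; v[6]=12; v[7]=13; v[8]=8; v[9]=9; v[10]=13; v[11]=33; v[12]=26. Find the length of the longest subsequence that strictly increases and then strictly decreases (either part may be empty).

7

inc[i] = longest strictly increasing subsequence ending at i; dec[i] = longest strictly decreasing subsequence starting at i:
i:      0  1  2  3  4  5  6  7  8  9 10 11 12
v[i]:  10  6 11 12 11  7 12 13  8  9 13 33 26
inc:    1  1  2  3  2  2  3  4  3  4  5  6  6
dec:    2  1  2  3  2  1  2  2  1  1  1  2  1
Best peak at i=11 (value 33): inc=6, dec=2, length 6+2−1 = 7.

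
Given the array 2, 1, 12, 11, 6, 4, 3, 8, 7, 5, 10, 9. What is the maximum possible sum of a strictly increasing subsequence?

26

Let S[i] be the best sum of a strictly increasing subsequence ending at i:
i:      1  2  3  4  5  6  7  8  9 10 11 12
a[i]:   2  1 12 11  6  4  3  8  7  5 10  9
S:      2  1 14 13  8  6  5 16 15 11 26 25
Maximum is 26 (e.g. 2 + 6 + 8 + 10).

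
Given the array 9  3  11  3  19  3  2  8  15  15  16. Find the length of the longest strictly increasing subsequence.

Let dp[i] be the length of the longest such subsequence ending at index i:
i:      1  2  3  4  5  6  7  8  9 10 11
a[i]:   9  3 11  3 19  3  2  8 15 15 16
dp:     1  1  2  1  3  1  1  2  3  3  4
Maximum dp value is 4.

4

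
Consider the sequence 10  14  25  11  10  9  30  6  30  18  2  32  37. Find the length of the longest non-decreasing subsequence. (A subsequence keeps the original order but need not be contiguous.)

7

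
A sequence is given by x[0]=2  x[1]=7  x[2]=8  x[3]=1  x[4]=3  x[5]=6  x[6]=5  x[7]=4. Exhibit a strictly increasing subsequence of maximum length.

Patience tails give the LIS length; then backtrack through the dp parents:
2 → extends → [2]
7 → extends → [2, 7]
8 → extends → [2, 7, 8]
1 → replaces 2 → [1, 7, 8]
3 → replaces 7 → [1, 3, 8]
6 → replaces 8 → [1, 3, 6]
5 → replaces 6 → [1, 3, 5]
4 → replaces 5 → [1, 3, 4]
Length 3; one witness is 2, 7, 8.

2, 7, 8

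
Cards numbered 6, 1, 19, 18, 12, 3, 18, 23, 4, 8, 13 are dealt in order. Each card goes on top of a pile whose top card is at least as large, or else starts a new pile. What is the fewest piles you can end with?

5

Place each on the leftmost legal pile:
6 → new pile 1 (tops now [6])
1 → pile 1 (tops now [1])
19 → new pile 2 (tops now [1, 19])
18 → pile 2 (tops now [1, 18])
12 → pile 2 (tops now [1, 12])
3 → pile 2 (tops now [1, 3])
18 → new pile 3 (tops now [1, 3, 18])
23 → new pile 4 (tops now [1, 3, 18, 23])
4 → pile 3 (tops now [1, 3, 4, 23])
8 → pile 4 (tops now [1, 3, 4, 8])
13 → new pile 5 (tops now [1, 3, 4, 8, 13])
Five piles.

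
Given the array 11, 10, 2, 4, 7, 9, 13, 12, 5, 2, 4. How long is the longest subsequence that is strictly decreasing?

Negate each value so 'decreasing' becomes 'increasing', then run patience tails on the negated sequence:
-11 → extends → [-11]
-10 → extends → [-11, -10]
-2 → extends → [-11, -10, -2]
-4 → replaces -2 → [-11, -10, -4]
-7 → replaces -4 → [-11, -10, -7]
-9 → replaces -7 → [-11, -10, -9]
-13 → replaces -11 → [-13, -10, -9]
-12 → replaces -10 → [-13, -12, -9]
-5 → extends → [-13, -12, -9, -5]
-2 → extends → [-13, -12, -9, -5, -2]
-4 → replaces -2 → [-13, -12, -9, -5, -4]
Five tails, so the longest strictly decreasing subsequence of the original has length 5.

5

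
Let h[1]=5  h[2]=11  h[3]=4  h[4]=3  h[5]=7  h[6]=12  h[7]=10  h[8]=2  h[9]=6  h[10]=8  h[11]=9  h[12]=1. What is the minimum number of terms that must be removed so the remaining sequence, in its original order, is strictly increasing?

Fewest deletions = n − (longest strictly increasing subsequence).
i:      1  2  3  4  5  6  7  8  9 10 11 12
h[i]:   5 11  4  3  7 12 10  2  6  8  9  1
dp:     1  2  1  1  2  3  3  1  2  3  4  1
max dp = 4, so deletions = 12 − 4 = 8.

8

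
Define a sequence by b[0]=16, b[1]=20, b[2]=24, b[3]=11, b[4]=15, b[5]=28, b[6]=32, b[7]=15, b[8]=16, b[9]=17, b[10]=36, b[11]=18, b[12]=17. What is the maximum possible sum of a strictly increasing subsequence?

Let S[i] be the best sum of a strictly increasing subsequence ending at i:
i:       0   1   2   3   4   5   6   7   8   9  10  11  12
b[i]:   16  20  24  11  15  28  32  15  16  17  36  18  17
S:      16  36  60  11  26  88 120  26  42  59 156  77  59
Maximum is 156 (e.g. 16 + 20 + 24 + 28 + 32 + 36).

156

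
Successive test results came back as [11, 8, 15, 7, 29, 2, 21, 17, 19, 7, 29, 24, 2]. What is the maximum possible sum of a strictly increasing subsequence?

Let S[i] be the best sum of a strictly increasing subsequence ending at i:
i:      1  2  3  4  5  6  7  8  9 10 11 12 13
a[i]:  11  8 15  7 29  2 21 17 19  7 29 24  2
S:     11  8 26  7 55  2 47 43 62  9 91 86  2
Maximum is 91 (e.g. 11 + 15 + 17 + 19 + 29).

91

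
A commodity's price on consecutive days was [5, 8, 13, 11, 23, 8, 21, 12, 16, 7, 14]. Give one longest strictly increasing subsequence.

Patience tails give the LIS length; then backtrack through the dp parents:
5 → extends → [5]
8 → extends → [5, 8]
13 → extends → [5, 8, 13]
11 → replaces 13 → [5, 8, 11]
23 → extends → [5, 8, 11, 23]
8 → already a tail → [5, 8, 11, 23]
21 → replaces 23 → [5, 8, 11, 21]
12 → replaces 21 → [5, 8, 11, 12]
16 → extends → [5, 8, 11, 12, 16]
7 → replaces 8 → [5, 7, 11, 12, 16]
14 → replaces 16 → [5, 7, 11, 12, 14]
Length 5; one witness is 5, 8, 11, 12, 16.

5, 8, 11, 12, 16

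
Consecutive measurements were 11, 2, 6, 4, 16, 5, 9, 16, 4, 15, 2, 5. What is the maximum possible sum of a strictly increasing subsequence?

Let S[i] be the best sum of a strictly increasing subsequence ending at i:
i:      1  2  3  4  5  6  7  8  9 10 11 12
a[i]:  11  2  6  4 16  5  9 16  4 15  2  5
S:     11  2  8  6 27 11 20 36  6 35  2 11
Maximum is 36 (e.g. 2 + 4 + 5 + 9 + 16).

36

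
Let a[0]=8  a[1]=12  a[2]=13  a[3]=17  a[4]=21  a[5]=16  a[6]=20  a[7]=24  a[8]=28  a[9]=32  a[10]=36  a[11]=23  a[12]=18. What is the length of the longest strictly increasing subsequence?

9

Let dp[i] be the length of the longest such subsequence ending at index i:
i:      0  1  2  3  4  5  6  7  8  9 10 11 12
a[i]:   8 12 13 17 21 16 20 24 28 32 36 23 18
dp:     1  2  3  4  5  4  5  6  7  8  9  6  5
Maximum dp value is 9.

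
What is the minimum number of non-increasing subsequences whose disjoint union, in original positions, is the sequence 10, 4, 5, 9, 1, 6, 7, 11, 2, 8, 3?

5

The minimum number of non-increasing subsequences covering a sequence equals the length of its longest strictly increasing subsequence.
LIS length is 5 (e.g. 4, 5, 6, 7, 11), so 5 piles are needed.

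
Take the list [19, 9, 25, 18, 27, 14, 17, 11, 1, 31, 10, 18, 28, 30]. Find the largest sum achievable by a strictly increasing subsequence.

Let S[i] be the best sum of a strictly increasing subsequence ending at i:
i:       1   2   3   4   5   6   7   8   9  10  11  12  13  14
a[i]:   19   9  25  18  27  14  17  11   1  31  10  18  28  30
S:      19   9  44  27  71  23  40  20   1 102  19  58  99 129
Maximum is 129 (e.g. 19 + 25 + 27 + 28 + 30).

129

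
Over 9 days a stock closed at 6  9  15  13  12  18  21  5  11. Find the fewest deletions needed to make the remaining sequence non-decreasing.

4

Fewest deletions = n − (longest non-decreasing subsequence).
i:      1  2  3  4  5  6  7  8  9
a[i]:   6  9 15 13 12 18 21  5 11
dp:     1  2  3  3  3  4  5  1  3
max dp = 5, so deletions = 9 − 5 = 4.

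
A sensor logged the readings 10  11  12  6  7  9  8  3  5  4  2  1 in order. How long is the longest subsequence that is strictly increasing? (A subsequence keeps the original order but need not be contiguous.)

3

Track the smallest tail for each achievable length (strict):
10 → extends → [10]
11 → extends → [10, 11]
12 → extends → [10, 11, 12]
6 → replaces 10 → [6, 11, 12]
7 → replaces 11 → [6, 7, 12]
9 → replaces 12 → [6, 7, 9]
8 → replaces 9 → [6, 7, 8]
3 → replaces 6 → [3, 7, 8]
5 → replaces 7 → [3, 5, 8]
4 → replaces 5 → [3, 4, 8]
2 → replaces 3 → [2, 4, 8]
1 → replaces 2 → [1, 4, 8]
Three tails, so the longest strictly increasing subsequence has length 3 (e.g. 10, 11, 12).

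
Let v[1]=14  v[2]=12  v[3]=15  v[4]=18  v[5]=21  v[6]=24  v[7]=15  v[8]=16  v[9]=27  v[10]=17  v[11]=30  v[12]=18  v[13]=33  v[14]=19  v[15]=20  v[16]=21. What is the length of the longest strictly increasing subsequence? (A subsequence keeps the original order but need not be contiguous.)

8

Let dp[i] be the length of the longest such subsequence ending at index i:
i:      1  2  3  4  5  6  7  8  9 10 11 12 13 14 15 16
v[i]:  14 12 15 18 21 24 15 16 27 17 30 18 33 19 20 21
dp:     1  1  2  3  4  5  2  3  6  4  7  5  8  6  7  8
Maximum dp value is 8.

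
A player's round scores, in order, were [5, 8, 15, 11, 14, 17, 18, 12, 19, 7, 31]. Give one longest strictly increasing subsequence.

Patience tails give the LIS length; then backtrack through the dp parents:
5 → extends → [5]
8 → extends → [5, 8]
15 → extends → [5, 8, 15]
11 → replaces 15 → [5, 8, 11]
14 → extends → [5, 8, 11, 14]
17 → extends → [5, 8, 11, 14, 17]
18 → extends → [5, 8, 11, 14, 17, 18]
12 → replaces 14 → [5, 8, 11, 12, 17, 18]
19 → extends → [5, 8, 11, 12, 17, 18, 19]
7 → replaces 8 → [5, 7, 11, 12, 17, 18, 19]
31 → extends → [5, 7, 11, 12, 17, 18, 19, 31]
Length 8; one witness is 5, 8, 11, 14, 17, 18, 19, 31.

5, 8, 11, 14, 17, 18, 19, 31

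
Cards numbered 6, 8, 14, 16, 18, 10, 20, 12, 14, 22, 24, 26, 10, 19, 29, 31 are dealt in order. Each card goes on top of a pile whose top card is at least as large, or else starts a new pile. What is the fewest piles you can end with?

11

Place each on the leftmost legal pile:
6 → new pile 1 (tops now [6])
8 → new pile 2 (tops now [6, 8])
14 → new pile 3 (tops now [6, 8, 14])
16 → new pile 4 (tops now [6, 8, 14, 16])
18 → new pile 5 (tops now [6, 8, 14, 16, 18])
10 → pile 3 (tops now [6, 8, 10, 16, 18])
20 → new pile 6 (tops now [6, 8, 10, 16, 18, 20])
12 → pile 4 (tops now [6, 8, 10, 12, 18, 20])
14 → pile 5 (tops now [6, 8, 10, 12, 14, 20])
22 → new pile 7 (tops now [6, 8, 10, 12, 14, 20, 22])
24 → new pile 8 (tops now [6, 8, 10, 12, 14, 20, 22, 24])
26 → new pile 9 (tops now [6, 8, 10, 12, 14, 20, 22, 24, 26])
10 → pile 3 (tops now [6, 8, 10, 12, 14, 20, 22, 24, 26])
19 → pile 6 (tops now [6, 8, 10, 12, 14, 19, 22, 24, 26])
29 → new pile 10 (tops now [6, 8, 10, 12, 14, 19, 22, 24, 26, 29])
31 → new pile 11 (tops now [6, 8, 10, 12, 14, 19, 22, 24, 26, 29, 31])
Eleven piles.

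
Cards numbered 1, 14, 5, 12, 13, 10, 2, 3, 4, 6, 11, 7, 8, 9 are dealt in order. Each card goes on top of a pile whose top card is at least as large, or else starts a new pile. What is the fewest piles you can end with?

Place each on the leftmost legal pile:
1 → new pile 1 (tops now [1])
14 → new pile 2 (tops now [1, 14])
5 → pile 2 (tops now [1, 5])
12 → new pile 3 (tops now [1, 5, 12])
13 → new pile 4 (tops now [1, 5, 12, 13])
10 → pile 3 (tops now [1, 5, 10, 13])
2 → pile 2 (tops now [1, 2, 10, 13])
3 → pile 3 (tops now [1, 2, 3, 13])
4 → pile 4 (tops now [1, 2, 3, 4])
6 → new pile 5 (tops now [1, 2, 3, 4, 6])
11 → new pile 6 (tops now [1, 2, 3, 4, 6, 11])
7 → pile 6 (tops now [1, 2, 3, 4, 6, 7])
8 → new pile 7 (tops now [1, 2, 3, 4, 6, 7, 8])
9 → new pile 8 (tops now [1, 2, 3, 4, 6, 7, 8, 9])
Eight piles.

8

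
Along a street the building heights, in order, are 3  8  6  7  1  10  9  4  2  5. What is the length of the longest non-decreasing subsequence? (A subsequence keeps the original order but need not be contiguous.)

Track the smallest tail for each achievable length (allowing ties):
3 → extends → [3]
8 → extends → [3, 8]
6 → replaces 8 → [3, 6]
7 → extends → [3, 6, 7]
1 → replaces 3 → [1, 6, 7]
10 → extends → [1, 6, 7, 10]
9 → replaces 10 → [1, 6, 7, 9]
4 → replaces 6 → [1, 4, 7, 9]
2 → replaces 4 → [1, 2, 7, 9]
5 → replaces 7 → [1, 2, 5, 9]
Four tails, so the longest non-decreasing subsequence has length 4 (e.g. 3, 6, 7, 10).

4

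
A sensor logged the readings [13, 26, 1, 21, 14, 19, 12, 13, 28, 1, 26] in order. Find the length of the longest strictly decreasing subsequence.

5

Let dp[i] be the longest strictly decreasing subsequence ending at i:
i:      1  2  3  4  5  6  7  8  9 10 11
a[i]:  13 26  1 21 14 19 12 13 28  1 26
dp:     1  1  2  2  3  3  4  4  1  5  2
Maximum is 5.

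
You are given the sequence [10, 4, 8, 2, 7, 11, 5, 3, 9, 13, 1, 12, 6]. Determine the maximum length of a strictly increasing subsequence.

4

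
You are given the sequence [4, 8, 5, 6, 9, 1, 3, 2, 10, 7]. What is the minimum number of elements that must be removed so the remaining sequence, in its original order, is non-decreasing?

Fewest deletions = n − (longest non-decreasing subsequence).
Patience tails:
4 → extends → [4]
8 → extends → [4, 8]
5 → replaces 8 → [4, 5]
6 → extends → [4, 5, 6]
9 → extends → [4, 5, 6, 9]
1 → replaces 4 → [1, 5, 6, 9]
3 → replaces 5 → [1, 3, 6, 9]
2 → replaces 3 → [1, 2, 6, 9]
10 → extends → [1, 2, 6, 9, 10]
7 → replaces 9 → [1, 2, 6, 7, 10]
Longest non-decreasing subsequence has length 5, so deletions = 10 − 5 = 5.

5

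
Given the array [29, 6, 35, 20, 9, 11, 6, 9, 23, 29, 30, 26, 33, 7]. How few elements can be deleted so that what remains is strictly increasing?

Fewest deletions = n − (longest strictly increasing subsequence).
Patience tails:
29 → extends → [29]
6 → replaces 29 → [6]
35 → extends → [6, 35]
20 → replaces 35 → [6, 20]
9 → replaces 20 → [6, 9]
11 → extends → [6, 9, 11]
6 → already a tail → [6, 9, 11]
9 → already a tail → [6, 9, 11]
23 → extends → [6, 9, 11, 23]
29 → extends → [6, 9, 11, 23, 29]
30 → extends → [6, 9, 11, 23, 29, 30]
26 → replaces 29 → [6, 9, 11, 23, 26, 30]
33 → extends → [6, 9, 11, 23, 26, 30, 33]
7 → replaces 9 → [6, 7, 11, 23, 26, 30, 33]
Longest strictly increasing subsequence has length 7, so deletions = 14 − 7 = 7.

7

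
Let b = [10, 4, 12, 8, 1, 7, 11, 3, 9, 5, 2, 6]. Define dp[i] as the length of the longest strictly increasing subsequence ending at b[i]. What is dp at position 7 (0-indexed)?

dp[i] = 1 + max{dp[j] : j<i, b[j]<b[i]} (or 1 if no such j):
i:      0  1  2  3  4  5  6  7  8  9 10 11
b[i]:  10  4 12  8  1  7 11  3  9  5  2  6
dp:     1  1  2  2  1  2  3  2  3  3  2  4
At index 7 the value is 2.

2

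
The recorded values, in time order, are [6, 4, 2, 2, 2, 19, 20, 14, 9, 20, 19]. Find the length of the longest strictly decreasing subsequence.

Negate each value so 'decreasing' becomes 'increasing', then run patience tails on the negated sequence:
-6 → extends → [-6]
-4 → extends → [-6, -4]
-2 → extends → [-6, -4, -2]
-2 → already a tail → [-6, -4, -2]
-2 → already a tail → [-6, -4, -2]
-19 → replaces -6 → [-19, -4, -2]
-20 → replaces -19 → [-20, -4, -2]
-14 → replaces -4 → [-20, -14, -2]
-9 → replaces -2 → [-20, -14, -9]
-20 → already a tail → [-20, -14, -9]
-19 → replaces -14 → [-20, -19, -9]
Three tails, so the longest strictly decreasing subsequence of the original has length 3.

3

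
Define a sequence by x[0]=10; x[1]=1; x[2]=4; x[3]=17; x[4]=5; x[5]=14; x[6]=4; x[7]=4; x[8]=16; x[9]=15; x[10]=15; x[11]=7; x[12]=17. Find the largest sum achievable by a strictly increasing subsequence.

Let S[i] be the best sum of a strictly increasing subsequence ending at i:
i:      0  1  2  3  4  5  6  7  8  9 10 11 12
x[i]:  10  1  4 17  5 14  4  4 16 15 15  7 17
S:     10  1  5 27 10 24  5  5 40 39 39 17 57
Maximum is 57 (e.g. 1 + 4 + 5 + 14 + 16 + 17).

57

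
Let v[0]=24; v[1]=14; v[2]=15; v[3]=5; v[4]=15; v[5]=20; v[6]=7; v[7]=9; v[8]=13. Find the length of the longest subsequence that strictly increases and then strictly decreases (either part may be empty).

4

inc[i] = longest strictly increasing subsequence ending at i; dec[i] = longest strictly decreasing subsequence starting at i:
i:      0  1  2  3  4  5  6  7  8
v[i]:  24 14 15  5 15 20  7  9 13
inc:    1  1  2  1  2  3  2  3  4
dec:    3  2  2  1  2  2  1  1  1
Best peak at i=5 (value 20): inc=3, dec=2, length 3+2−1 = 4.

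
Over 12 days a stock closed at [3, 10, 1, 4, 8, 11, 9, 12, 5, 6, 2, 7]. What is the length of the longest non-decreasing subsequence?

Track the smallest tail for each achievable length (allowing ties):
3 → extends → [3]
10 → extends → [3, 10]
1 → replaces 3 → [1, 10]
4 → replaces 10 → [1, 4]
8 → extends → [1, 4, 8]
11 → extends → [1, 4, 8, 11]
9 → replaces 11 → [1, 4, 8, 9]
12 → extends → [1, 4, 8, 9, 12]
5 → replaces 8 → [1, 4, 5, 9, 12]
6 → replaces 9 → [1, 4, 5, 6, 12]
2 → replaces 4 → [1, 2, 5, 6, 12]
7 → replaces 12 → [1, 2, 5, 6, 7]
Five tails, so the longest non-decreasing subsequence has length 5 (e.g. 3, 4, 8, 11, 12).

5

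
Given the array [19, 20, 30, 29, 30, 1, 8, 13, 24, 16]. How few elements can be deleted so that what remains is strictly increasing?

6

Fewest deletions = n − (longest strictly increasing subsequence).
Patience tails:
19 → extends → [19]
20 → extends → [19, 20]
30 → extends → [19, 20, 30]
29 → replaces 30 → [19, 20, 29]
30 → extends → [19, 20, 29, 30]
1 → replaces 19 → [1, 20, 29, 30]
8 → replaces 20 → [1, 8, 29, 30]
13 → replaces 29 → [1, 8, 13, 30]
24 → replaces 30 → [1, 8, 13, 24]
16 → replaces 24 → [1, 8, 13, 16]
Longest strictly increasing subsequence has length 4, so deletions = 10 − 4 = 6.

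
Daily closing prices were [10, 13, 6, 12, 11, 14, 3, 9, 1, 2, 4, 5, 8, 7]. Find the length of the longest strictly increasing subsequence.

5

Track the smallest tail for each achievable length (strict):
10 → extends → [10]
13 → extends → [10, 13]
6 → replaces 10 → [6, 13]
12 → replaces 13 → [6, 12]
11 → replaces 12 → [6, 11]
14 → extends → [6, 11, 14]
3 → replaces 6 → [3, 11, 14]
9 → replaces 11 → [3, 9, 14]
1 → replaces 3 → [1, 9, 14]
2 → replaces 9 → [1, 2, 14]
4 → replaces 14 → [1, 2, 4]
5 → extends → [1, 2, 4, 5]
8 → extends → [1, 2, 4, 5, 8]
7 → replaces 8 → [1, 2, 4, 5, 7]
Five tails, so the longest strictly increasing subsequence has length 5 (e.g. 1, 2, 4, 5, 8).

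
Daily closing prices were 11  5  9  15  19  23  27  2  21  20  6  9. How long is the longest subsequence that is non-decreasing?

6

Track the smallest tail for each achievable length (allowing ties):
11 → extends → [11]
5 → replaces 11 → [5]
9 → extends → [5, 9]
15 → extends → [5, 9, 15]
19 → extends → [5, 9, 15, 19]
23 → extends → [5, 9, 15, 19, 23]
27 → extends → [5, 9, 15, 19, 23, 27]
2 → replaces 5 → [2, 9, 15, 19, 23, 27]
21 → replaces 23 → [2, 9, 15, 19, 21, 27]
20 → replaces 21 → [2, 9, 15, 19, 20, 27]
6 → replaces 9 → [2, 6, 15, 19, 20, 27]
9 → replaces 15 → [2, 6, 9, 19, 20, 27]
Six tails, so the longest non-decreasing subsequence has length 6 (e.g. 5, 9, 15, 19, 23, 27).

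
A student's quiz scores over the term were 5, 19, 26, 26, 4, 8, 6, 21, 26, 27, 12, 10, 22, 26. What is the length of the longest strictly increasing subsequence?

5

Track the smallest tail for each achievable length (strict):
5 → extends → [5]
19 → extends → [5, 19]
26 → extends → [5, 19, 26]
26 → already a tail → [5, 19, 26]
4 → replaces 5 → [4, 19, 26]
8 → replaces 19 → [4, 8, 26]
6 → replaces 8 → [4, 6, 26]
21 → replaces 26 → [4, 6, 21]
26 → extends → [4, 6, 21, 26]
27 → extends → [4, 6, 21, 26, 27]
12 → replaces 21 → [4, 6, 12, 26, 27]
10 → replaces 12 → [4, 6, 10, 26, 27]
22 → replaces 26 → [4, 6, 10, 22, 27]
26 → replaces 27 → [4, 6, 10, 22, 26]
Five tails, so the longest strictly increasing subsequence has length 5 (e.g. 5, 19, 21, 26, 27).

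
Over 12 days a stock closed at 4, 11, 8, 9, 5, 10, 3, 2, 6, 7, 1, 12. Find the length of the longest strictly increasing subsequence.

Let dp[i] be the length of the longest such subsequence ending at index i:
i:      1  2  3  4  5  6  7  8  9 10 11 12
a[i]:   4 11  8  9  5 10  3  2  6  7  1 12
dp:     1  2  2  3  2  4  1  1  3  4  1  5
Maximum dp value is 5.

5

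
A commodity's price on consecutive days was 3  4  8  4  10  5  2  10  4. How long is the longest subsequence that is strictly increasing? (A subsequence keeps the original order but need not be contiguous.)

4

Let dp[i] be the length of the longest such subsequence ending at index i:
i:      1  2  3  4  5  6  7  8  9
a[i]:   3  4  8  4 10  5  2 10  4
dp:     1  2  3  2  4  3  1  4  2
Maximum dp value is 4.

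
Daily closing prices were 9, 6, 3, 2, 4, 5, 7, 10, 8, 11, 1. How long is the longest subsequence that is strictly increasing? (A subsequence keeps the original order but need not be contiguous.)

6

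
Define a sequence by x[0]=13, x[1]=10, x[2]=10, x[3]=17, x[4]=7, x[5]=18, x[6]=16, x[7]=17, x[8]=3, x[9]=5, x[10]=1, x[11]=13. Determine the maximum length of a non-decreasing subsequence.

Track the smallest tail for each achievable length (allowing ties):
13 → extends → [13]
10 → replaces 13 → [10]
10 → extends → [10, 10]
17 → extends → [10, 10, 17]
7 → replaces 10 → [7, 10, 17]
18 → extends → [7, 10, 17, 18]
16 → replaces 17 → [7, 10, 16, 18]
17 → replaces 18 → [7, 10, 16, 17]
3 → replaces 7 → [3, 10, 16, 17]
5 → replaces 10 → [3, 5, 16, 17]
1 → replaces 3 → [1, 5, 16, 17]
13 → replaces 16 → [1, 5, 13, 17]
Four tails, so the longest non-decreasing subsequence has length 4 (e.g. 10, 10, 17, 18).

4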